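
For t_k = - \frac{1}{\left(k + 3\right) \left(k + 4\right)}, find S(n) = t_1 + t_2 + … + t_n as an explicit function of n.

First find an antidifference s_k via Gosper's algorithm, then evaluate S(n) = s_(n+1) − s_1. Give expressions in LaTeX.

r(k) = (k + 3)/(k + 5) after simplifying.
Factor: A=k + 3; B=k + 5; C=1.
Set up (k + 3)·f(k+1) − (k + 4)·f(k) − (1) = 0.
From deg A=1, deg B=1, deg C=0: d=1.
Solve for f: f(k) = k/3 (degree 1 ≤ 1).
R(k) = B(k−1)·f(k)/C(k) = k*(k + 4)/3; s_k = R·t_k = -k/(3*k + 9).
Δs = -1/(k**2 + 7*k + 12), as required.
Telescope: S(n) = s_(n+1) − s_(1) = (-n - 1)/(3*(n + 4)) − (-1/12) = -n/(4*n + 16).

S(n) = - \frac{n}{4 n + 16}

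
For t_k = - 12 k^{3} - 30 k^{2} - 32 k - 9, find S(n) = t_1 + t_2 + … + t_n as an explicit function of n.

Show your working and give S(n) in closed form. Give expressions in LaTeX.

S(n) = n \left(- 3 n^{3} - 16 n^{2} - 34 n - 30\right)

Step 1: r(k) = (12*k**3 + 66*k**2 + 128*k + 83)/(12*k**3 + 30*k**2 + 32*k + 9).
Normal form (A,B,C) = (1, 1, k**3 + 5*k**2/2 + 8*k/3 + 3/4).
Solve (1)·f(k+1) − (1)·f(k) = k**3 + 5*k**2/2 + 8*k/3 + 3/4.
Bound: deg f ≤ 4.
Solving with deg f ≤ 4: f(k) = k*(3*k**3 + 4*k**2 + 4*k - 2)/12.
Certificate R = B(k−1)f/C = k*(3*k**3 + 4*k**2 + 4*k - 2)/(12*k**3 + 30*k**2 + 32*k + 9) gives s_k = k*(-3*k**3 - 4*k**2 - 4*k + 2).
Verify: -12*k**3 - 30*k**2 - 32*k - 9 matches t_k.
s_(n+1) = -3*n**4 - 16*n**3 - 34*n**2 - 30*n - 9 and s_(1) = -9, so S(n) = n*(-3*n**3 - 16*n**2 - 34*n - 30).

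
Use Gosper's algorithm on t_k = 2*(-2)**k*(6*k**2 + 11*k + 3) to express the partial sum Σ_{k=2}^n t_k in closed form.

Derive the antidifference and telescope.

r(k) = 2*(-6*k**2 - 23*k - 20)/(6*k**2 + 11*k + 3) after simplifying.
Gosper form: A/B · C(k+1)/C(k) with A=-2, B=1, C=k**2 + 11*k/6 + 1/2.
Solve (-2)·f(k+1) − (1)·f(k) = k**2 + 11*k/6 + 1/2.
d = 2 from the (0,0,2) case.
Match coefficients ⇒ f(k) = -(k + 1)*(2*k - 1)/6.
So s_k = (B(k−1)f/C)·t_k = (-(k + 1)*(2*k - 1)/((2*k + 3)*(3*k + 1)))·t_k = (-2)**(k + 1)*(2*k**2 + k - 1).
Δs = 2*(-2)**k*(6*k**2 + 11*k + 3), as required.
Evaluate: s_(n+1) = (-2)**(n + 2)*(2*n**2 + 5*n + 2); subtract s_(2) = -72 ⇒ S(n) = 8*(-2)**n*n**2 + 20*(-2)**n*n + 8*(-2)**n + 72.

S(n) = 8*(-2)**n*n**2 + 20*(-2)**n*n + 8*(-2)**n + 72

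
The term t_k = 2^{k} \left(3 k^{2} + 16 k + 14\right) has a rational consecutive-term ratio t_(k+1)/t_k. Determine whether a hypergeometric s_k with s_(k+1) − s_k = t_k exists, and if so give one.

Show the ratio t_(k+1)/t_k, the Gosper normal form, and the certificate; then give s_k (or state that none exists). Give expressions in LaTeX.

s_k = 2^{k} k \left(3 k + 4\right)

Step 1: r(k) = 2*(3*k**2 + 22*k + 33)/(3*k**2 + 16*k + 14).
Factor: A=2; B=1; C=k**2 + 16*k/3 + 14/3.
Solve (2)·f(k+1) − (1)·f(k) = k**2 + 16*k/3 + 14/3.
deg f ≤ 2 (via 0,0,2).
Solve for f: f(k) = k*(3*k + 4)/3 (degree 2 ≤ 2).
So s_k = (B(k−1)f/C)·t_k = (k*(3*k + 4)/(3*k**2 + 16*k + 14))·t_k = 2**k*k*(3*k + 4).
s_(k+1) − s_k = 2**k*(3*k**2 + 16*k + 14) = t_k.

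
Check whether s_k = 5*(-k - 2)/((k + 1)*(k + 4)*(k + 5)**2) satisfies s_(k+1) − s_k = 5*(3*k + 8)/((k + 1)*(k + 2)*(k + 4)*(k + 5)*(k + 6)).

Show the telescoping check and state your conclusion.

s_(k+1) = 5*(-k - 3)/((k + 2)*(k + 5)*(k + 6)**2)
s_(k+1) − s_k = 5*(-(k + 1)*(k + 3)*(k + 4)*(k + 5) + (k + 2)**2*(k + 6)**2)/((k + 1)*(k + 2)*(k + 4)*(k + 5)**2*(k + 6)**2)
(s_(k+1) − s_k) − t_k = 15*(-4*k**2 - 31*k - 52)/(k**7 + 29*k**6 + 349*k**5 + 2243*k**4 + 8230*k**3 + 16988*k**2 + 17880*k + 7200)

Invalid: residual 15*(-4*k**2 - 31*k - 52)/(k**7 + 29*k**6 + 349*k**5 + 2243*k**4 + 8230*k**3 + 16988*k**2 + 17880*k + 7200) ≠ 0.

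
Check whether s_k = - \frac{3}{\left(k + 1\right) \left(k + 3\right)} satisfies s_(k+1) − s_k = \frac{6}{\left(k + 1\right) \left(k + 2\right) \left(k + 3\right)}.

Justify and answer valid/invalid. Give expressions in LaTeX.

s_(k+1) = -3/((k + 2)*(k + 4))
s_(k+1) − s_k = 3*(2*k + 5)/(k**4 + 10*k**3 + 35*k**2 + 50*k + 24)
(s_(k+1) − s_k) − t_k = -9/(k**4 + 10*k**3 + 35*k**2 + 50*k + 24)

Invalid: residual - \frac{9}{k^{4} + 10 k^{3} + 35 k^{2} + 50 k + 24} ≠ 0.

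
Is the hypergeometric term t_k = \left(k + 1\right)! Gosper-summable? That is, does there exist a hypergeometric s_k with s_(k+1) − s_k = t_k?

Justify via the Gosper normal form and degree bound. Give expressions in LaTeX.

No — key equation has no polynomial f.

Ratio r(k) = k + 2.
Factor: A=k + 2; B=1; C=1.
f must satisfy (k + 2)·f(k+1) − (1)·f(k) = 1.
deg f ≤ -1 (via 1,0,0).
d = -1 < 0 ⇒ no nonzero polynomial f; not summable.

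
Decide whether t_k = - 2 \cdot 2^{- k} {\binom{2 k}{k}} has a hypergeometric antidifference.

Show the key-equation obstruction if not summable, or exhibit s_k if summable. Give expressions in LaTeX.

No. Not Gosper-summable.

The ratio is (2*k + 1)/(k + 1).
Normal form (A,B,C) = (2*k + 1, k + 1, 1).
Solve (2*k + 1)·f(k+1) − (k)·f(k) = 1.
Degrees (1,1,0) ⇒ d ≤ -1.
deg f ≤ -1 is impossible — no certificate.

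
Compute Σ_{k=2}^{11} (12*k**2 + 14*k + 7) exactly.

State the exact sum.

Σ = 7040

t_(k+1)/t_k = (12*k**2 + 38*k + 33)/(12*k**2 + 14*k + 7).
Gosper form: A/B · C(k+1)/C(k) with A=1, B=1, C=k**2 + 7*k/6 + 7/12.
Solve (1)·f(k+1) − (1)·f(k) = k**2 + 7*k/6 + 7/12.
From deg A=0, deg B=0, deg C=2: d=3.
Coefficient equations give f(k) = k*(4*k**2 + k + 2)/12.
Certificate R = B(k−1)f/C = k*(4*k**2 + k + 2)/(12*k**2 + 14*k + 7) gives s_k = k*(4*k**2 + k + 2).
Verify: 12*k**2 + 14*k + 7 matches t_k.
Sum = s_(12) − s_(2); s_(12) = 7080, s_(2) = 40 ⇒ 7040.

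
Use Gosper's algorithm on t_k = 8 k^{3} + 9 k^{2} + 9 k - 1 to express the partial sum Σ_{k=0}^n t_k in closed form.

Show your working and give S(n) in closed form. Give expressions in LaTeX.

Step 1: r(k) = (8*k**3 + 33*k**2 + 51*k + 25)/(8*k**3 + 9*k**2 + 9*k - 1).
Gosper form: A/B · C(k+1)/C(k) with A=1, B=1, C=k**3 + 9*k**2/8 + 9*k/8 - 1/8.
Need (1)·f(k+1) − (1)·f(k) = k**3 + 9*k**2/8 + 9*k/8 - 1/8.
Degrees (0,0,3) ⇒ d ≤ 4.
Match coefficients ⇒ f(k) = k*(2*k**3 - k**2 + 2*k - 4)/8.
Get s_k = R·t_k = k*(2*k**3 - k**2 + 2*k - 4) with R(k) = B(k−1)f(k)/C(k) = k*(2*k**3 - k**2 + 2*k - 4)/(8*k**3 + 9*k**2 + 9*k - 1).
s_(k+1) − s_k = 8*k**3 + 9*k**2 + 9*k - 1 = t_k.
Σ_(k=0)^n t_k = s_(n+1) − s_(0) = (2*n**4 + 7*n**3 + 11*n**2 + 5*n - 1) − (0), i.e. 2*n**4 + 7*n**3 + 11*n**2 + 5*n - 1.

S(n) = 2 n^{4} + 7 n^{3} + 11 n^{2} + 5 n - 1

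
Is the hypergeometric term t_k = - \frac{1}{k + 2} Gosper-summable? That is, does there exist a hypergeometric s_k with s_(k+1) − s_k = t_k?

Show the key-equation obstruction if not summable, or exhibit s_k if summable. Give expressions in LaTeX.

No — key equation has no polynomial f.

Compute t_(k+1)/t_k: get (k + 2)/(k + 3).
Normal form (A,B,C) = (k + 2, k + 3, 1).
Set up (k + 2)·f(k+1) − (k + 2)·f(k) − (1) = 0.
Bound: deg f ≤ 0.
Write f(k) = c0. Then LHS − RHS = -1, requiring -1 = 0: contradictory. No certificate.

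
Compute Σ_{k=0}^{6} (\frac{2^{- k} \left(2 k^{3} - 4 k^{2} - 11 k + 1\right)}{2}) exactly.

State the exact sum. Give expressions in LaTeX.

Σ = -269/128

Step 1: r(k) = (k**3 + k**2 - 13*k/2 - 6)/(2*k**3 - 4*k**2 - 11*k + 1).
Factor: A=1/2; B=1; C=k**3 - 2*k**2 - 11*k/2 + 1/2.
Solve (1/2)·f(k+1) − (1)·f(k) = k**3 - 2*k**2 - 11*k/2 + 1/2.
d = 3 from the (0,0,3) case.
Coefficient equations give f(k) = -2*k**3 - 2*k**2 + k - 4.
R(k) = B(k−1)·f(k)/C(k) = -2*(2*k**3 + 2*k**2 - k + 4)/(2*k**3 - 4*k**2 - 11*k + 1); s_k = R·t_k = (-2*k**3 - 2*k**2 + k - 4)/2**k.
Δs = (2*k**3 - 4*k**2 - 11*k + 1)/(2*2**k), as required.
Telescoping: Σ = s_(7) − s_(0) = -781/128 − (-4) = -269/128.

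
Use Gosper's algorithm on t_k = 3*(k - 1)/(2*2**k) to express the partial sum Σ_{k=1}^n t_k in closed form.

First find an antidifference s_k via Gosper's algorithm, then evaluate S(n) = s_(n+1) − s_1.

S(n) = 3*2**(-n - 1)*(2**n - n - 1)

The ratio is k/(2*(k - 1)).
A = 1/2, B = 1, C = k - 1.
f must satisfy (1/2)·f(k+1) − (1)·f(k) = k - 1.
Bound: deg f ≤ 1.
Solving with deg f ≤ 1: f(k) = -2*k.
So s_k = (B(k−1)f/C)·t_k = (-2*k/(k - 1))·t_k = -3*k/2**k.
Check: Δs_k = 3*(k - 1)/(2*2**k). ✓
s_(n+1) = 3*2**(-n - 1)*(-n - 1) and s_(1) = -3/2, so S(n) = 3*2**(-n - 1)*(2**n - n - 1).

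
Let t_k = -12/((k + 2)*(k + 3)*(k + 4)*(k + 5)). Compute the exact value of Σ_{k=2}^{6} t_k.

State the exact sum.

Step 1: r(k) = (k + 2)/(k + 6).
Normal form (A,B,C) = (k + 2, k + 6, 1).
Need (k + 2)·f(k+1) − (k + 5)·f(k) = 1.
From deg A=1, deg B=1, deg C=0: d=3.
Match coefficients ⇒ f(k) = k*(k**2 + 9*k + 26)/72.
Certificate R = B(k−1)f/C = k*(k + 5)*(k**2 + 9*k + 26)/72 gives s_k = k*(-k**2 - 9*k - 26)/(6*(k + 2)*(k + 3)*(k + 4)).
Check: Δs_k = -12/(k**4 + 14*k**3 + 71*k**2 + 154*k + 120). ✓
Evaluate s at k=7 and k=2: -161/990 and -2/15; difference -29/990.

Σ = -29/990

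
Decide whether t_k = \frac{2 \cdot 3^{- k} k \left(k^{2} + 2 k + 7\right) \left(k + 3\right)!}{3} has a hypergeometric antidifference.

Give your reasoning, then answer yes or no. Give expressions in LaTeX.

Compute t_(k+1)/t_k: get (k + 1)*(k + 4)*(2*k + (k + 1)**2 + 9)/(3*k*(k**2 + 2*k + 7)).
Factor: A=k/3 + 4/3; B=1; C=k**3 + 2*k**2 + 7*k.
Set up (k/3 + 4/3)·f(k+1) − (1)·f(k) − (k**3 + 2*k**2 + 7*k) = 0.
From deg A=1, deg B=0, deg C=3: d=2.
Solving with deg f ≤ 2: f(k) = 3*k*(k - 1).
Certificate R = B(k−1)f/C = 3*(k - 1)/(k**2 + 2*k + 7) gives s_k = 2*k*(k - 1)*factorial(k + 3)/3**k.
Check: Δs_k = 2*k*(k**2 + 2*k + 7)*factorial(k + 3)/(3*3**k). ✓

Yes. s_k = 2 \cdot 3^{- k} k \left(k - 1\right) \left(k + 3\right)!.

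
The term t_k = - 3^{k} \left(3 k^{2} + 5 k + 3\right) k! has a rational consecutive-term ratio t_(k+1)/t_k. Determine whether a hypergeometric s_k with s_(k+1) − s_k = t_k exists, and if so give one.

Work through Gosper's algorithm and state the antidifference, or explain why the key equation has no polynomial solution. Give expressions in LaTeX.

s_k = - 3^{k} k k!

t_(k+1)/t_k = 3*(3*k**3 + 14*k**2 + 22*k + 11)/(3*k**2 + 5*k + 3).
Normal form (A,B,C) = (3*k + 3, 1, k**2 + 5*k/3 + 1).
Set up (3*k + 3)·f(k+1) − (1)·f(k) − (k**2 + 5*k/3 + 1) = 0.
Bound: deg f ≤ 1.
A polynomial solution: f(k) = k/3.
So s_k = (B(k−1)f/C)·t_k = (k/(3*k**2 + 5*k + 3))·t_k = -3**k*k*factorial(k).
Check: Δs_k = -3**k*(3*k**2 + 5*k + 3)*factorial(k). ✓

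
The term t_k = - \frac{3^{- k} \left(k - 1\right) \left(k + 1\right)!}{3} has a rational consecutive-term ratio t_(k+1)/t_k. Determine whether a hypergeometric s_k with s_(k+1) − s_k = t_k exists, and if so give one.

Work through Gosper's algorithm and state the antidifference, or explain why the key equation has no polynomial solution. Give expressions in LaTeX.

s_k = - 3^{- k} \left(k + 1\right)!

r(k) = k*(k + 2)/(3*(k - 1)) after simplifying.
Factor: A=k/3 + 2/3; B=1; C=k - 1.
Set up (k/3 + 2/3)·f(k+1) − (1)·f(k) − (k - 1) = 0.
From deg A=1, deg B=0, deg C=1: d=0.
A polynomial solution: f(k) = 3.
Then R = B(k−1)f/C = 3/(k - 1), so s_k = R(k)·t_k = -factorial(k + 1)/3**k.
Check: Δs_k = -(k - 1)*factorial(k + 1)/(3*3**k). ✓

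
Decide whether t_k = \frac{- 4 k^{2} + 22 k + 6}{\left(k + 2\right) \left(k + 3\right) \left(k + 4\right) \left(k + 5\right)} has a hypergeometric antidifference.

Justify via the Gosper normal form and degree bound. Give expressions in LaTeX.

r(k) = (k + 2)*(11*k - 2*(k + 1)**2 + 14)/((k + 6)*(-2*k**2 + 11*k + 3)) after simplifying.
Take A(k)=k + 2, B(k)=k + 6, C(k)=k**2 - 11*k/2 - 3/2.
Solve (k + 2)·f(k+1) − (k + 5)·f(k) = k**2 - 11*k/2 - 3/2.
Bound: deg f ≤ 3.
Solving with deg f ≤ 3: f(k) = -k*(4*k - 1)/4.
Get s_k = R·t_k = k*(4*k - 1)/((k + 2)*(k + 3)*(k + 4)) with R(k) = B(k−1)f(k)/C(k) = -k*(k + 5)*(4*k - 1)/(2*(2*k**2 - 11*k - 3)).
Verify: 2*(-2*k**2 + 11*k + 3)/(k**4 + 14*k**3 + 71*k**2 + 154*k + 120) matches t_k.

Yes. s_k = \frac{k \left(4 k - 1\right)}{\left(k + 2\right) \left(k + 3\right) \left(k + 4\right)}.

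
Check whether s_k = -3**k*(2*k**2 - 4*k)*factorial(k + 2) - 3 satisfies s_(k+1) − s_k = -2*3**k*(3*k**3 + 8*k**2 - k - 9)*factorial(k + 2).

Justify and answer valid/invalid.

s_(k+1) = 3**(k + 1)*(4*k - 2*(k + 1)**2 + 4)*factorial(k + 3) - 3
s_(k+1) − s_k = -2*3**k*(3*k**3 + 8*k**2 - k - 9)*factorial(k + 2)
(s_(k+1) − s_k) − t_k = 0

Valid: the claim telescopes to t_k.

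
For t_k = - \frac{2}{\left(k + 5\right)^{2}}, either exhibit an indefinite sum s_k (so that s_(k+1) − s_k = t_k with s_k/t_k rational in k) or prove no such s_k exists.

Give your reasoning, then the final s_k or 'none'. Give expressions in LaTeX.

Compute t_(k+1)/t_k: get (k + 5)**2/(k + 6)**2.
So A=k**2 + 10*k + 25 and B=k**2 + 12*k + 36, with C=1.
Solve (k**2 + 10*k + 25)·f(k+1) − (k**2 + 10*k + 25)·f(k) = 1.
Bound: deg f ≤ 0.
Write f(k) = c0. Then LHS − RHS = -1, requiring -1 = 0: contradictory. No certificate.

not Gosper-summable; s_k does not exist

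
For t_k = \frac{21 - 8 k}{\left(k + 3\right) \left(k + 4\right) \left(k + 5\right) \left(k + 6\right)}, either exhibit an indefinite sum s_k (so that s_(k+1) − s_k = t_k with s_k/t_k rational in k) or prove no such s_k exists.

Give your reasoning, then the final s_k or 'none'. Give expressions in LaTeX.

r(k) = (k + 3)*(8*k - 13)/((k + 7)*(8*k - 21)) after simplifying.
Gosper form: A/B · C(k+1)/C(k) with A=k + 3, B=k + 7, C=k - 21/8.
Set up (k + 3)·f(k+1) − (k + 6)·f(k) − (k - 21/8) = 0.
deg f ≤ 3 (via 1,1,1).
Match coefficients ⇒ f(k) = -k*(k**2 + 12*k + 127)/160.
Get s_k = R·t_k = k*(k**2 + 12*k + 127)/(20*(k + 3)*(k + 4)*(k + 5)) with R(k) = B(k−1)f(k)/C(k) = -k*(k + 6)*(k**2 + 12*k + 127)/(20*(8*k - 21)).
s_(k+1) − s_k = (21 - 8*k)/(k**4 + 18*k**3 + 119*k**2 + 342*k + 360) = t_k.

s_k = \frac{k \left(k^{2} + 12 k + 127\right)}{20 \left(k + 3\right) \left(k + 4\right) \left(k + 5\right)}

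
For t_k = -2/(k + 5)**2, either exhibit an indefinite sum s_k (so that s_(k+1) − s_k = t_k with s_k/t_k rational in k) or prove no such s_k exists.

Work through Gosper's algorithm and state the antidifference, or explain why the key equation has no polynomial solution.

no hypergeometric antidifference exists

t_(k+1)/t_k = (k + 5)**2/(k + 6)**2.
Gosper form: A/B · C(k+1)/C(k) with A=k**2 + 10*k + 25, B=k**2 + 12*k + 36, C=1.
Need (k**2 + 10*k + 25)·f(k+1) − (k**2 + 10*k + 25)·f(k) = 1.
d = 0 from the (2,2,0) case.
Put f(k) = c0: A·f(k+1) − B(k−1)·f(k) − C = -1; need -1 = 0 — inconsistent ⇒ no f, not summable.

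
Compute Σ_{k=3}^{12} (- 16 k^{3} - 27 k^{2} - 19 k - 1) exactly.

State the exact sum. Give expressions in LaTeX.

Ratio r(k) = (16*k**3 + 75*k**2 + 121*k + 63)/(16*k**3 + 27*k**2 + 19*k + 1).
Take A(k)=1, B(k)=1, C(k)=k**3 + 27*k**2/16 + 19*k/16 + 1/16.
Key eq: (1)·f(k+1) = (1)·f(k) + (k**3 + 27*k**2/16 + 19*k/16 + 1/16).
d = 4 from the (0,0,3) case.
Solve for f: f(k) = k*(4*k**3 + k**2 - 4)/16 (degree 4 ≤ 4).
So s_k = (B(k−1)f/C)·t_k = (k*(4*k**3 + k**2 - 4)/(16*k**3 + 27*k**2 + 19*k + 1))·t_k = k*(-4*k**3 - k**2 + 4).
Verify: -16*k**3 - 27*k**2 - 19*k - 1 matches t_k.
Σ_(k=3)^(12) t_k = s_(13) − s_(3) = -116389 − (-339) = -116050.

Σ = -116050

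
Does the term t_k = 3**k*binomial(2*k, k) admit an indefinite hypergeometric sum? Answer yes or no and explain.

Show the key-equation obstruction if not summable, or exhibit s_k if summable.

No; the degree bound rules out any f.

Step 1: r(k) = 6*(2*k + 1)/(k + 1).
Normal form (A,B,C) = (12*k + 6, k + 1, 1).
Need (12*k + 6)·f(k+1) − (k)·f(k) = 1.
Bound: deg f ≤ -1.
deg f ≤ -1 is impossible — no certificate.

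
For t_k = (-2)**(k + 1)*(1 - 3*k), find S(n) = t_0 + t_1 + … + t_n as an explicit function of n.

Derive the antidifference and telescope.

S(n) = 4*(-2)**n*n - 2

The ratio is 2*(-3*k - 2)/(3*k - 1).
A = -2, B = 1, C = k - 1/3.
Need (-2)·f(k+1) − (1)·f(k) = k - 1/3.
d = 1 from the (0,0,1) case.
Match coefficients ⇒ f(k) = -(k - 1)/3.
Certificate R = B(k−1)f/C = -(k - 1)/(3*k - 1) gives s_k = (-2)**(k + 1)*(k - 1).
Verify: (-2)**(k + 1)*(1 - 3*k) matches t_k.
s_(n+1) = (-2)**(n + 2)*n and s_(0) = 2, so S(n) = 4*(-2)**n*n - 2.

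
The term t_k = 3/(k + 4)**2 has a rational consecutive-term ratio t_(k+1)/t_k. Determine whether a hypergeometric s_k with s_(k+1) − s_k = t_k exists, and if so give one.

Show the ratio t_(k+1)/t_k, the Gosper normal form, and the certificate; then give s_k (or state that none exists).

Step 1: r(k) = (k + 4)**2/(k + 5)**2.
So A=k**2 + 8*k + 16 and B=k**2 + 10*k + 25, with C=1.
Set up (k**2 + 8*k + 16)·f(k+1) − (k**2 + 8*k + 16)·f(k) − (1) = 0.
Bound: deg f ≤ 0.
f = c0 ⇒ A·f(k+1) − B(k−1)·f(k) − C = -1. The system {-1 = 0} is inconsistent; no antidifference.

no hypergeometric antidifference exists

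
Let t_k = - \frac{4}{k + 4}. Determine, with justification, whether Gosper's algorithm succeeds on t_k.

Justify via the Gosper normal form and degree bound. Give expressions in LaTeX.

No. Not Gosper-summable.

r(k) = (k + 4)/(k + 5) after simplifying.
So A=k + 4 and B=k + 5, with C=1.
Set up (k + 4)·f(k+1) − (k + 4)·f(k) − (1) = 0.
Degrees (1,1,0) ⇒ d ≤ 0.
f = c0 ⇒ A·f(k+1) − B(k−1)·f(k) − C = -1. The system {-1 = 0} is inconsistent; no antidifference.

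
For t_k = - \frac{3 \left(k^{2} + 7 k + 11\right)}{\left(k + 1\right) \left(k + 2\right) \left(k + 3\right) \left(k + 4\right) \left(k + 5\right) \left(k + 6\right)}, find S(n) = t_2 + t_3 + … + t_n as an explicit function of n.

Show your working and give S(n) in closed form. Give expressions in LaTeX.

S(n) = \frac{- n^{3} - 12 n^{2} - 44 n + 57}{105 \left(n^{3} + 12 n^{2} + 44 n + 48\right)}

Compute t_(k+1)/t_k: get (k + 1)*(7*k + (k + 1)**2 + 18)/((k + 7)*(k**2 + 7*k + 11)).
Gosper form: A/B · C(k+1)/C(k) with A=k + 1, B=k + 7, C=k**2 + 7*k + 11.
Need (k + 1)·f(k+1) − (k + 6)·f(k) = k**2 + 7*k + 11.
d = 5 from the (1,1,2) case.
A polynomial solution: f(k) = k*(k + 2)*(k + 4)*(k**2 + 9*k + 23)/45.
R(k) = B(k−1)·f(k)/C(k) = k*(k + 2)*(k + 4)*(k + 6)*(k**2 + 9*k + 23)/(45*(k**2 + 7*k + 11)); s_k = R·t_k = k*(-k**2 - 9*k - 23)/(15*(k**3 + 9*k**2 + 23*k + 15)).
Check: Δs_k = 3*(-k**2 - 7*k - 11)/(k**6 + 21*k**5 + 175*k**4 + 735*k**3 + 1624*k**2 + 1764*k + 720). ✓
Σ_(k=2)^n t_k = s_(n+1) − s_(2) = ((-n**3 - 12*n**2 - 44*n - 33)/(15*(n**3 + 12*n**2 + 44*n + 48))) − (-2/35), i.e. (-n**3 - 12*n**2 - 44*n + 57)/(105*(n**3 + 12*n**2 + 44*n + 48)).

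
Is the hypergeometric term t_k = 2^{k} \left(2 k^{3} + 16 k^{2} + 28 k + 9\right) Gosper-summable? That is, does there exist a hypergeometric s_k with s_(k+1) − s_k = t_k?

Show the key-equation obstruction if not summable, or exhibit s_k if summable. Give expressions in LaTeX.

Yes. s_k = 2^{k} \left(2 k^{3} + 4 k^{2} - 3\right).

Ratio r(k) = 2*(2*k**3 + 22*k**2 + 66*k + 55)/(2*k**3 + 16*k**2 + 28*k + 9).
Take A(k)=2, B(k)=1, C(k)=k**3 + 8*k**2 + 14*k + 9/2.
Set up (2)·f(k+1) − (1)·f(k) − (k**3 + 8*k**2 + 14*k + 9/2) = 0.
deg f ≤ 3 (via 0,0,3).
Solve for f: f(k) = (2*k**3 + 4*k**2 - 3)/2 (degree 3 ≤ 3).
Then R = B(k−1)f/C = (2*k**3 + 4*k**2 - 3)/(2*k**3 + 16*k**2 + 28*k + 9), so s_k = R(k)·t_k = 2**k*(2*k**3 + 4*k**2 - 3).
s_(k+1) − s_k = 2**k*(2*k**3 + 16*k**2 + 28*k + 9) = t_k.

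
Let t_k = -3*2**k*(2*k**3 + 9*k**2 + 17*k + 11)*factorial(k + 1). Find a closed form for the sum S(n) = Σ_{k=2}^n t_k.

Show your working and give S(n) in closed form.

S(n) = -6*2**n*n**4*factorial(n) - 36*2**n*n**3*factorial(n) - 84*2**n*n**2*factorial(n) - 90*2**n*n*factorial(n) - 36*2**n*factorial(n) + 504

t_(k+1)/t_k = 2*(2*k**4 + 19*k**3 + 71*k**2 + 121*k + 78)/(2*k**3 + 9*k**2 + 17*k + 11).
A = 2*k + 4, B = 1, C = k**3 + 9*k**2/2 + 17*k/2 + 11/2.
Need (2*k + 4)·f(k+1) − (1)·f(k) = k**3 + 9*k**2/2 + 17*k/2 + 11/2.
Degrees (1,0,3) ⇒ d ≤ 2.
Match coefficients ⇒ f(k) = (k**2 + k + 1)/2.
So s_k = (B(k−1)f/C)·t_k = ((k**2 + k + 1)/(2*k**3 + 9*k**2 + 17*k + 11))·t_k = -3*2**k*(k**2 + k + 1)*factorial(k + 1).
s_(k+1) − s_k = -3*2**k*(2*k**3 + 9*k**2 + 17*k + 11)*factorial(k + 1) = t_k.
s_(n+1) = -6*2**n*(n**2 + 3*n + 3)*factorial(n + 2) and s_(2) = -504, so S(n) = -6*2**n*n**4*factorial(n) - 36*2**n*n**3*factorial(n) - 84*2**n*n**2*factorial(n) - 90*2**n*n*factorial(n) - 36*2**n*factorial(n) + 504.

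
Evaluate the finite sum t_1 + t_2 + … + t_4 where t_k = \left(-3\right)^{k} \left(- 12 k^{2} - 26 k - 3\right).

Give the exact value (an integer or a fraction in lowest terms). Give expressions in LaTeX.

Step 1: r(k) = 3*(-12*k**2 - 50*k - 41)/(12*k**2 + 26*k + 3).
A = -3, B = 1, C = k**2 + 13*k/6 + 1/4.
Set up (-3)·f(k+1) − (1)·f(k) − (k**2 + 13*k/6 + 1/4) = 0.
deg f ≤ 2 (via 0,0,2).
Coefficient equations give f(k) = -(3*k**2 + 2*k - 3)/12.
R(k) = B(k−1)·f(k)/C(k) = -(3*k**2 + 2*k - 3)/(12*k**2 + 26*k + 3); s_k = R·t_k = (-3)**k*(3*k**2 + 2*k - 3).
Δs = (-3)**k*(-12*k**2 - 26*k - 3), as required.
Evaluate s at k=5 and k=1: -19926 and -6; difference -19920.

Σ = -19920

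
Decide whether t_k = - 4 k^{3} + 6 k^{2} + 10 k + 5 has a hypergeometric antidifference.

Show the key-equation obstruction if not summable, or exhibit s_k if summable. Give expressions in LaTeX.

Ratio r(k) = (4*k**3 + 6*k**2 - 10*k - 17)/(4*k**3 - 6*k**2 - 10*k - 5).
A = 1, B = 1, C = k**3 - 3*k**2/2 - 5*k/2 - 5/4.
Key eq: (1)·f(k+1) = (1)·f(k) + (k**3 - 3*k**2/2 - 5*k/2 - 5/4).
From deg A=0, deg B=0, deg C=3: d=4.
Solving with deg f ≤ 4: f(k) = k*(k**3 - 4*k**2 - k - 1)/4.
Get s_k = R·t_k = k*(-k**3 + 4*k**2 + k + 1) with R(k) = B(k−1)f(k)/C(k) = k*(k**3 - 4*k**2 - k - 1)/(4*k**3 - 6*k**2 - 10*k - 5).
Δs = -4*k**3 + 6*k**2 + 10*k + 5, as required.

Yes. s_k = k \left(- k^{3} + 4 k^{2} + k + 1\right).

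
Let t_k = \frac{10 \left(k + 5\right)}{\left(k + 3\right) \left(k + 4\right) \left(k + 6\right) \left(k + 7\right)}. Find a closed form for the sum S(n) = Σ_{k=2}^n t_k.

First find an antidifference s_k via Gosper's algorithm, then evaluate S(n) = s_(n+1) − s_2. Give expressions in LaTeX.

S(n) = \frac{n^{2} + 11 n - 12}{8 \left(n^{2} + 11 n + 28\right)}

The ratio is (k + 3)*(k + 6)**2/((k + 5)**2*(k + 8)).
Factor: A=k + 3; B=k + 8; C=k**2 + 10*k + 25.
Need (k + 3)·f(k+1) − (k + 7)·f(k) = k**2 + 10*k + 25.
Degrees (1,1,2) ⇒ d ≤ 4.
Coefficient equations give f(k) = k*(k + 4)*(k + 5)*(k + 9)/36.
Get s_k = R·t_k = 5*k*(k + 9)/(18*(k**2 + 9*k + 18)) with R(k) = B(k−1)f(k)/C(k) = k*(k + 4)*(k + 7)*(k + 9)/(36*(k + 5)).
Δs = 10*(k + 5)/(k**4 + 20*k**3 + 145*k**2 + 450*k + 504), as required.
Telescope: S(n) = s_(n+1) − s_(2) = 5*(n**2 + 11*n + 10)/(18*(n**2 + 11*n + 28)) − (11/72) = (n**2 + 11*n - 12)/(8*(n**2 + 11*n + 28)).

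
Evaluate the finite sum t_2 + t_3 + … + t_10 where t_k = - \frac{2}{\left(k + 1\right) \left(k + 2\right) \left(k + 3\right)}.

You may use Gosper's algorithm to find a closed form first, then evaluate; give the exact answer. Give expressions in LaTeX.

Ratio r(k) = (k + 1)/(k + 4).
Take A(k)=k + 1, B(k)=k + 4, C(k)=1.
Solve (k + 1)·f(k+1) − (k + 3)·f(k) = 1.
From deg A=1, deg B=1, deg C=0: d=2.
Coefficient equations give f(k) = k*(k + 3)/4.
So s_k = (B(k−1)f/C)·t_k = (k*(k + 3)**2/4)·t_k = k*(-k - 3)/(2*(k + 1)*(k + 2)).
Check: Δs_k = -2/(k**3 + 6*k**2 + 11*k + 6). ✓
Sum = s_(11) − s_(2); s_(11) = -77/156, s_(2) = -5/12 ⇒ -1/13.

Σ = -1/13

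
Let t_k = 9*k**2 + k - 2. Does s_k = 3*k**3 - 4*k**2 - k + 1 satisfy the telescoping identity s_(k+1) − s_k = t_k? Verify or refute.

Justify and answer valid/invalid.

s_(k+1) = 3*k**3 + 5*k**2 - 1
s_(k+1) − s_k = 9*k**2 + k - 2
(s_(k+1) − s_k) − t_k = 0

valid (s_(k+1) − s_k reduces to t_k)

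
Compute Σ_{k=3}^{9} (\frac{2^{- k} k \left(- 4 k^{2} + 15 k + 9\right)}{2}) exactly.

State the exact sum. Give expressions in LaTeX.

Σ = -1323/256

r(k) = (k + 1)*(15*k - 4*(k + 1)**2 + 24)/(2*k*(-4*k**2 + 15*k + 9)) after simplifying.
A = 1/2, B = 1, C = k**3 - 15*k**2/4 - 9*k/4.
f must satisfy (1/2)·f(k+1) − (1)·f(k) = k**3 - 15*k**2/4 - 9*k/4.
From deg A=0, deg B=0, deg C=3: d=3.
Match coefficients ⇒ f(k) = -(4*k**3 - 3*k**2 - 3*k - 2)/2.
So s_k = (B(k−1)f/C)·t_k = (-2*(4*k**3 - 3*k**2 - 3*k - 2)/(k*(4*k**2 - 15*k - 9)))·t_k = (4*k**3 - 3*k**2 - 3*k - 2)/2**k.
Δs = k*(-4*k**2 + 15*k + 9)/(2*2**k), as required.
Telescoping: Σ = s_(10) − s_(3) = 917/256 − (35/4) = -1323/256.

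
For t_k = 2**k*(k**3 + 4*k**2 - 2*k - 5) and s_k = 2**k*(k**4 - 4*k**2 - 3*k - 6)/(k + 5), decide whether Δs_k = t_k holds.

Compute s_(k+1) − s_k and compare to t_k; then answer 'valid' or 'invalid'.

Invalid: residual 3*2**k*(-k**4 - 8*k**3 - 20*k**2 + 15*k + 22)/(k**2 + 11*k + 30) ≠ 0.

s_(k+1) = 2**(k + 1)*(-3*k + (k + 1)**4 - 4*(k + 1)**2 - 9)/(k + 6)
s_(k+1) − s_k = 2**k*(k**5 + 12*k**4 + 48*k**3 + 33*k**2 - 70*k - 84)/(k**2 + 11*k + 30)
(s_(k+1) − s_k) − t_k = 3*2**k*(-k**4 - 8*k**3 - 20*k**2 + 15*k + 22)/(k**2 + 11*k + 30)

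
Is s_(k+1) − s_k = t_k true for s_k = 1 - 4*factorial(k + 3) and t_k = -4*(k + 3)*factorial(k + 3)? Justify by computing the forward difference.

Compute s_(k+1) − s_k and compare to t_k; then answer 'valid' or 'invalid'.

s_(k+1) = 1 - 4*factorial(k + 4)
s_(k+1) − s_k = -4*(k + 3)*factorial(k + 3)
(s_(k+1) − s_k) − t_k = 0

Valid: the claim telescopes to t_k.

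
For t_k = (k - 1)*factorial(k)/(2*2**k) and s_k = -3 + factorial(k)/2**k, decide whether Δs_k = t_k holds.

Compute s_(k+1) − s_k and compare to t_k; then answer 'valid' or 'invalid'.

s_(k+1) = (-6*2**k + k*factorial(k) + factorial(k))/(2*2**k)
s_(k+1) − s_k = (k - 1)*factorial(k)/(2*2**k)
(s_(k+1) − s_k) − t_k = 0

Valid — Δs_k = t_k.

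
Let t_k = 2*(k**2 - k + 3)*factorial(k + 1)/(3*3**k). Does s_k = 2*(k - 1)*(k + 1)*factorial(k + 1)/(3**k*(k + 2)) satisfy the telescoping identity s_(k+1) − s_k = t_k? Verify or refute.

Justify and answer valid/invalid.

s_(k+1) = 2*k*(k + 2)*factorial(k + 2)/(3*3**k*(k + 3))
s_(k+1) − s_k = 2*(k**4 + 3*k**3 + 3*k**2 + 11*k + 9)*factorial(k + 1)/(3*3**k*(k + 2)*(k + 3))
(s_(k+1) − s_k) − t_k = -2*(k**3 + k**2 - 2*k + 9)*factorial(k + 1)/(3*3**k*(k + 2)*(k + 3))

Invalid: residual -2*(k**3 + k**2 - 2*k + 9)*factorial(k + 1)/(3*3**k*(k + 2)*(k + 3)) ≠ 0.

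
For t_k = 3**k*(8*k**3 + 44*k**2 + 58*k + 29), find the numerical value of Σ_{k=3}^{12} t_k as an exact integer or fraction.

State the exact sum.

Σ = 15074320050

t_(k+1)/t_k = 3*(8*k**3 + 68*k**2 + 170*k + 139)/(8*k**3 + 44*k**2 + 58*k + 29).
Take A(k)=3, B(k)=1, C(k)=k**3 + 11*k**2/2 + 29*k/4 + 29/8.
Need (3)·f(k+1) − (1)·f(k) = k**3 + 11*k**2/2 + 29*k/4 + 29/8.
Bound: deg f ≤ 3.
Coefficient equations give f(k) = (4*k**3 + 4*k**2 - k + 4)/8.
R(k) = B(k−1)·f(k)/C(k) = (4*k**3 + 4*k**2 - k + 4)/(8*k**3 + 44*k**2 + 58*k + 29); s_k = R·t_k = 3**k*(4*k**3 + 4*k**2 - k + 4).
Check: Δs_k = 3**k*(8*k**3 + 44*k**2 + 58*k + 29). ✓
Sum = s_(13) − s_(3); s_(13) = 15074323965, s_(3) = 3915 ⇒ 15074320050.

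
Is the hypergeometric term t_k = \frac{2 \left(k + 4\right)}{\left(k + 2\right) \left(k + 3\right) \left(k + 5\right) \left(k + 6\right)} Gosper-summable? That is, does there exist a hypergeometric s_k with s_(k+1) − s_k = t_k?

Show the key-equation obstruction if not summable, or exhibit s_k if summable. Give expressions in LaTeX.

Yes. s_k = \frac{k \left(k + 7\right)}{10 \left(k^{2} + 7 k + 10\right)}.

t_(k+1)/t_k = (k + 2)*(k + 5)**2/((k + 4)**2*(k + 7)).
Factor: A=k + 2; B=k + 7; C=k**2 + 8*k + 16.
Solve (k + 2)·f(k+1) − (k + 6)·f(k) = k**2 + 8*k + 16.
Degrees (1,1,2) ⇒ d ≤ 4.
Solving with deg f ≤ 4: f(k) = k*(k + 3)*(k + 4)*(k + 7)/20.
Then R = B(k−1)f/C = k*(k + 3)*(k + 6)*(k + 7)/(20*(k + 4)), so s_k = R(k)·t_k = k*(k + 7)/(10*(k**2 + 7*k + 10)).
Δs = 2*(k + 4)/(k**4 + 16*k**3 + 91*k**2 + 216*k + 180), as required.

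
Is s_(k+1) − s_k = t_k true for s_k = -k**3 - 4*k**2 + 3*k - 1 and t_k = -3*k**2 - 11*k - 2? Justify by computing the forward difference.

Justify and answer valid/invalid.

s_(k+1) = -k**3 - 7*k**2 - 8*k - 3
s_(k+1) − s_k = -3*k**2 - 11*k - 2
(s_(k+1) − s_k) − t_k = 0

Valid: the claim telescopes to t_k.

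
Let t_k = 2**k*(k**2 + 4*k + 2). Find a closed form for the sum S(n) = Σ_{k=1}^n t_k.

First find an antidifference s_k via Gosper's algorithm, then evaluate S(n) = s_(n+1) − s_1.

S(n) = 2*2**n*n**2 + 4*2**n*n + 2*2**n - 2

The ratio is 2*(k**2 + 6*k + 7)/(k**2 + 4*k + 2).
Take A(k)=2, B(k)=1, C(k)=k**2 + 4*k + 2.
Solve (2)·f(k+1) − (1)·f(k) = k**2 + 4*k + 2.
d = 2 from the (0,0,2) case.
Match coefficients ⇒ f(k) = k**2.
R(k) = B(k−1)·f(k)/C(k) = k**2/(k**2 + 4*k + 2); s_k = R·t_k = 2**k*k**2.
Δs = 2**k*(k**2 + 4*k + 2), as required.
Evaluate: s_(n+1) = 2**(n + 1)*(n**2 + 2*n + 1); subtract s_(1) = 2 ⇒ S(n) = 2*2**n*n**2 + 4*2**n*n + 2*2**n - 2.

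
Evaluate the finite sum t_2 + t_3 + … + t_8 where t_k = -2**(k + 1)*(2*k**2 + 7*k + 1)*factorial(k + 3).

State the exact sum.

Compute t_(k+1)/t_k: get 2*(2*k**3 + 19*k**2 + 54*k + 40)/(2*k**2 + 7*k + 1).
So A=2*k + 8 and B=1, with C=k**2 + 7*k/2 + 1/2.
Key eq: (2*k + 8)·f(k+1) = (1)·f(k) + (k**2 + 7*k/2 + 1/2).
Bound: deg f ≤ 1.
A polynomial solution: f(k) = (k - 1)/2.
Certificate R = B(k−1)f/C = (k - 1)/(2*k**2 + 7*k + 1) gives s_k = -2**(k + 1)*(k - 1)*factorial(k + 3).
Verify: -2**(k + 1)*(2*k**2 + 7*k + 1)*factorial(k + 3) matches t_k.
Sum = s_(9) − s_(2); s_(9) = -3923981107200, s_(2) = -960 ⇒ -3923981106240.

Σ = -3923981106240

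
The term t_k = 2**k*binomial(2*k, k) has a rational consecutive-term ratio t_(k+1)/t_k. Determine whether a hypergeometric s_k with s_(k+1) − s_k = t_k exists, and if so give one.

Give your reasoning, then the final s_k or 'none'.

not Gosper-summable; s_k does not exist

r(k) = 4*(2*k + 1)/(k + 1) after simplifying.
So A=8*k + 4 and B=k + 1, with C=1.
f must satisfy (8*k + 4)·f(k+1) − (k)·f(k) = 1.
deg f ≤ -1 (via 1,1,0).
d = -1 < 0 ⇒ no nonzero polynomial f; not summable.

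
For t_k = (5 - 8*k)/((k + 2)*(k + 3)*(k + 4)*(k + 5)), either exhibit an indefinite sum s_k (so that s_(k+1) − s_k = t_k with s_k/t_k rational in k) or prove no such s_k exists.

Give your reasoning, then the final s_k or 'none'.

Ratio r(k) = (k + 2)*(8*k + 3)/((k + 6)*(8*k - 5)).
Normal form (A,B,C) = (k + 2, k + 6, k - 5/8).
f must satisfy (k + 2)·f(k+1) − (k + 5)·f(k) = k - 5/8.
deg f ≤ 3 (via 1,1,1).
A polynomial solution: f(k) = k*(k - 5)*(k + 14)/192.
Certificate R = B(k−1)f/C = k*(k - 5)*(k + 5)*(k + 14)/(24*(8*k - 5)) gives s_k = k*(-k**2 - 9*k + 70)/(24*(k + 2)*(k + 3)*(k + 4)).
s_(k+1) − s_k = (5 - 8*k)/(k**4 + 14*k**3 + 71*k**2 + 154*k + 120) = t_k.

s_k = k*(-k**2 - 9*k + 70)/(24*(k + 2)*(k + 3)*(k + 4))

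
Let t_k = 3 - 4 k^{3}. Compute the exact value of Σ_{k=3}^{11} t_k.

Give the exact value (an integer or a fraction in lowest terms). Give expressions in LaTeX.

r(k) = (4*(k + 1)**3 - 3)/(4*k**3 - 3) after simplifying.
So A=1 and B=1, with C=k**3 - 3/4.
f must satisfy (1)·f(k+1) − (1)·f(k) = k**3 - 3/4.
Bound: deg f ≤ 4.
Match coefficients ⇒ f(k) = k*(k**3 - 2*k**2 + k - 3)/4.
So s_k = (B(k−1)f/C)·t_k = (k*(k**3 - 2*k**2 + k - 3)/(4*k**3 - 3))·t_k = k*(-k**3 + 2*k**2 - k + 3).
Verify: 3 - 4*k**3 matches t_k.
Sum = s_(12) − s_(3); s_(12) = -17388, s_(3) = -27 ⇒ -17361.

Σ = -17361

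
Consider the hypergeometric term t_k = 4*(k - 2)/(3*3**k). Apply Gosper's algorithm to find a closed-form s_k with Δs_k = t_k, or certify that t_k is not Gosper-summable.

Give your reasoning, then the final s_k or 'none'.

The ratio is (k - 1)/(3*(k - 2)).
So A=1/3 and B=1, with C=k - 2.
Key eq: (1/3)·f(k+1) = (1)·f(k) + (k - 2).
d = 1 from the (0,0,1) case.
Solve for f: f(k) = -3*(2*k - 3)/4 (degree 1 ≤ 1).
R(k) = B(k−1)·f(k)/C(k) = -3*(2*k - 3)/(4*(k - 2)); s_k = R·t_k = (3 - 2*k)/3**k.
s_(k+1) − s_k = 4*(k - 2)/(3*3**k) = t_k.

s_k = (3 - 2*k)/3**k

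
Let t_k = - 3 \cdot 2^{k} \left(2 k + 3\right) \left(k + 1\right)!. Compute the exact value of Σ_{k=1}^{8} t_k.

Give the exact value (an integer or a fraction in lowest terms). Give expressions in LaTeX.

Compute t_(k+1)/t_k: get 2*(k + 2)*(2*k + 5)/(2*k + 3).
A = 2*k + 4, B = 1, C = k + 3/2.
Set up (2*k + 4)·f(k+1) − (1)·f(k) − (k + 3/2) = 0.
d = 0 from the (1,0,1) case.
Solving with deg f ≤ 0: f(k) = 1/2.
Get s_k = R·t_k = -3*2**k*factorial(k + 1) with R(k) = B(k−1)f(k)/C(k) = 1/(2*k + 3).
Δs = -3*2**k*(2*k + 3)*factorial(k + 1), as required.
Evaluate s at k=9 and k=1: -5573836800 and -12; difference -5573836788.

Σ = -5573836788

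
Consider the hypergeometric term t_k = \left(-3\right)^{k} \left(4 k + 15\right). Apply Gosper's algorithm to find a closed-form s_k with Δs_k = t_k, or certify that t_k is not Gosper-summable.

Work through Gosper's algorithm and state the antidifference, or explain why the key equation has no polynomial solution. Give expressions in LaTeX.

Ratio r(k) = 3*(-4*k - 19)/(4*k + 15).
Normal form (A,B,C) = (-3, 1, k + 15/4).
Need (-3)·f(k+1) − (1)·f(k) = k + 15/4.
Bound: deg f ≤ 1.
Coefficient equations give f(k) = -(k + 3)/4.
Certificate R = B(k−1)f/C = -(k + 3)/(4*k + 15) gives s_k = (-3)**k*(-k - 3).
s_(k+1) − s_k = (-3)**k*(4*k + 15) = t_k.

s_k = \left(-3\right)^{k} \left(- k - 3\right)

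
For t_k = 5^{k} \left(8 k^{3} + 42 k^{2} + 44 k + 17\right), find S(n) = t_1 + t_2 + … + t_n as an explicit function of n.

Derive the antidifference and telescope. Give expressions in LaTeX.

Step 1: r(k) = 5*(8*k**3 + 66*k**2 + 152*k + 111)/(8*k**3 + 42*k**2 + 44*k + 17).
Take A(k)=5, B(k)=1, C(k)=k**3 + 21*k**2/4 + 11*k/2 + 17/8.
Set up (5)·f(k+1) − (1)·f(k) − (k**3 + 21*k**2/4 + 11*k/2 + 17/8) = 0.
deg f ≤ 3 (via 0,0,3).
Match coefficients ⇒ f(k) = (2*k**3 + 3*k**2 - 4*k + 3)/8.
Then R = B(k−1)f/C = (2*k**3 + 3*k**2 - 4*k + 3)/(8*k**3 + 42*k**2 + 44*k + 17), so s_k = R(k)·t_k = 5**k*(2*k**3 + 3*k**2 - 4*k + 3).
Verify: 5**k*(8*k**3 + 42*k**2 + 44*k + 17) matches t_k.
Evaluate: s_(n+1) = 5**(n + 1)*(2*n**3 + 9*n**2 + 8*n + 4); subtract s_(1) = 20 ⇒ S(n) = 10*5**n*n**3 + 45*5**n*n**2 + 40*5**n*n + 20*5**n - 20.

S(n) = 10 \cdot 5^{n} n^{3} + 45 \cdot 5^{n} n^{2} + 40 \cdot 5^{n} n + 20 \cdot 5^{n} - 20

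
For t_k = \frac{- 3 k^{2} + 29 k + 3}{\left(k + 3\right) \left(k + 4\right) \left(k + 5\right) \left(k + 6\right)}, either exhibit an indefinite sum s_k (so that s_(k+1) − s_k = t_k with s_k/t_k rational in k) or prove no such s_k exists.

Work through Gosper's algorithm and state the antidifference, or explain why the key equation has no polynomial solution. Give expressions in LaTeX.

s_k = \frac{k \left(k^{2} + 102 k - 73\right)}{30 \left(k + 3\right) \left(k + 4\right) \left(k + 5\right)}

Ratio r(k) = (k + 3)*(29*k - 3*(k + 1)**2 + 32)/((k + 7)*(-3*k**2 + 29*k + 3)).
Factor: A=k + 3; B=k + 7; C=k**2 - 29*k/3 - 1.
Set up (k + 3)·f(k+1) − (k + 6)·f(k) − (k**2 - 29*k/3 - 1) = 0.
Bound: deg f ≤ 3.
Solve for f: f(k) = -k*(k**2 + 102*k - 73)/90 (degree 3 ≤ 3).
Get s_k = R·t_k = k*(k**2 + 102*k - 73)/(30*(k + 3)*(k + 4)*(k + 5)) with R(k) = B(k−1)f(k)/C(k) = -k*(k + 6)*(k**2 + 102*k - 73)/(30*(3*k**2 - 29*k - 3)).
Verify: (-3*k**2 + 29*k + 3)/(k**4 + 18*k**3 + 119*k**2 + 342*k + 360) matches t_k.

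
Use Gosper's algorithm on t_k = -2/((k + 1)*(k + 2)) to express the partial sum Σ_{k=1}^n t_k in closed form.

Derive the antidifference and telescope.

S(n) = -n/(n + 2)

Ratio r(k) = (k + 1)/(k + 3).
Take A(k)=k + 1, B(k)=k + 3, C(k)=1.
Set up (k + 1)·f(k+1) − (k + 2)·f(k) − (1) = 0.
d = 1 from the (1,1,0) case.
Match coefficients ⇒ f(k) = k.
Then R = B(k−1)f/C = k*(k + 2), so s_k = R(k)·t_k = -2*k/(k + 1).
s_(k+1) − s_k = -2/(k**2 + 3*k + 2) = t_k.
Σ_(k=1)^n t_k = s_(n+1) − s_(1) = (2*(-n - 1)/(n + 2)) − (-1), i.e. -n/(n + 2).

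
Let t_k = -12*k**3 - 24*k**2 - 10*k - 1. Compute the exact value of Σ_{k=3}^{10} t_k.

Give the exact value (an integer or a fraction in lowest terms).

Compute t_(k+1)/t_k: get (12*k**3 + 60*k**2 + 94*k + 47)/(12*k**3 + 24*k**2 + 10*k + 1).
Take A(k)=1, B(k)=1, C(k)=k**3 + 2*k**2 + 5*k/6 + 1/12.
Set up (1)·f(k+1) − (1)·f(k) − (k**3 + 2*k**2 + 5*k/6 + 1/12) = 0.
Bound: deg f ≤ 4.
Match coefficients ⇒ f(k) = k**2*(3*k**2 + 2*k - 4)/12.
So s_k = (B(k−1)f/C)·t_k = (k**2*(3*k**2 + 2*k - 4)/(12*k**3 + 24*k**2 + 10*k + 1))·t_k = k**2*(-3*k**2 - 2*k + 4).
Check: Δs_k = -12*k**3 - 24*k**2 - 10*k - 1. ✓
Σ_(k=3)^(10) t_k = s_(11) − s_(3) = -46101 − (-261) = -45840.

Σ = -45840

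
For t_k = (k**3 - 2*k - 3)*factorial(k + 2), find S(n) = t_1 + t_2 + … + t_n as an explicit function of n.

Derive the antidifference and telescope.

S(n) = n*(n - 2)*factorial(n + 3)

Compute t_(k+1)/t_k: get (k + 3)*(2*k - (k + 1)**3 + 5)/(-k**3 + 2*k + 3).
Gosper form: A/B · C(k+1)/C(k) with A=k + 3, B=1, C=k**3 - 2*k - 3.
Set up (k + 3)·f(k+1) − (1)·f(k) − (k**3 - 2*k - 3) = 0.
deg f ≤ 2 (via 1,0,3).
A polynomial solution: f(k) = (k - 3)*(k - 1).
Get s_k = R·t_k = (k - 3)*(k - 1)*factorial(k + 2) with R(k) = B(k−1)f(k)/C(k) = (k - 3)*(k - 1)/(k**3 - 2*k - 3).
Δs = (k**3 - 2*k - 3)*factorial(k + 2), as required.
s_(n+1) = n*(n - 2)*factorial(n + 3) and s_(1) = 0, so S(n) = n*(n - 2)*factorial(n + 3).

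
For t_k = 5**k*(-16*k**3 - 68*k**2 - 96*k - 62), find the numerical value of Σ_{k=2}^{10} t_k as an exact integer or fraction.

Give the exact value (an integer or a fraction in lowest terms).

Σ = -274072264350

Compute t_(k+1)/t_k: get 5*(8*k**3 + 58*k**2 + 140*k + 121)/(8*k**3 + 34*k**2 + 48*k + 31).
Gosper form: A/B · C(k+1)/C(k) with A=5, B=1, C=k**3 + 17*k**2/4 + 6*k + 31/8.
Key eq: (5)·f(k+1) = (1)·f(k) + (k**3 + 17*k**2/4 + 6*k + 31/8).
deg f ≤ 3 (via 0,0,3).
Solve for f: f(k) = (4*k**3 + 2*k**2 + 4*k + 3)/16 (degree 3 ≤ 3).
R(k) = B(k−1)·f(k)/C(k) = (4*k**3 + 2*k**2 + 4*k + 3)/(2*(8*k**3 + 34*k**2 + 48*k + 31)); s_k = R·t_k = 5**k*(-4*k**3 - 2*k**2 - 4*k - 3).
Δs = 5**k*(-16*k**3 - 68*k**2 - 96*k - 62), as required.
Sum = s_(11) − s_(2); s_(11) = -274072265625, s_(2) = -1275 ⇒ -274072264350.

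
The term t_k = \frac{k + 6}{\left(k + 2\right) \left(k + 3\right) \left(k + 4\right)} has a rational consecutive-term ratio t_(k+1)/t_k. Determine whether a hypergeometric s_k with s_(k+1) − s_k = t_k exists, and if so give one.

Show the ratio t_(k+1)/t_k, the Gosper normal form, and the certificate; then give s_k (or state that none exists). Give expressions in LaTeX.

r(k) = (k + 2)*(k + 7)/((k + 5)*(k + 6)) after simplifying.
Take A(k)=k + 2, B(k)=k + 5, C(k)=k + 6.
Set up (k + 2)·f(k+1) − (k + 4)·f(k) − (k + 6) = 0.
Bound: deg f ≤ 2.
A polynomial solution: f(k) = k*(2*k + 7)/3.
So s_k = (B(k−1)f/C)·t_k = (k*(k + 4)*(2*k + 7)/(3*(k + 6)))·t_k = k*(2*k + 7)/(3*(k + 2)*(k + 3)).
Verify: (k + 6)/(k**3 + 9*k**2 + 26*k + 24) matches t_k.

s_k = \frac{k \left(2 k + 7\right)}{3 \left(k + 2\right) \left(k + 3\right)}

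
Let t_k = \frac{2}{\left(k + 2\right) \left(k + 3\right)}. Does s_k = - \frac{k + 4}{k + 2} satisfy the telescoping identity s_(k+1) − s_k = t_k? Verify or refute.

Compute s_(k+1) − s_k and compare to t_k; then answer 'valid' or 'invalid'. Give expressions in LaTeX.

s_(k+1) = (-k - 5)/(k + 3)
s_(k+1) − s_k = 2/(k**2 + 5*k + 6)
(s_(k+1) − s_k) − t_k = 0

valid; difference matches t_k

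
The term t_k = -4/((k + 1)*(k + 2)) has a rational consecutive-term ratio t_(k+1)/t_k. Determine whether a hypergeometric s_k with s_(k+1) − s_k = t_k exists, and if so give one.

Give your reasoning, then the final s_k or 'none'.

s_k = -4*k/(k + 1)

The ratio is (k + 1)/(k + 3).
Factor: A=k + 1; B=k + 3; C=1.
Key eq: (k + 1)·f(k+1) = (k + 2)·f(k) + (1).
d = 1 from the (1,1,0) case.
Coefficient equations give f(k) = k.
Get s_k = R·t_k = -4*k/(k + 1) with R(k) = B(k−1)f(k)/C(k) = k*(k + 2).
Check: Δs_k = -4/(k**2 + 3*k + 2). ✓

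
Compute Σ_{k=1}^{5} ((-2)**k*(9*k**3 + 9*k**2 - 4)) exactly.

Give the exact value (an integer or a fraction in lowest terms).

Step 1: r(k) = 2*(-9*(k + 1)**3 - 9*(k + 1)**2 + 4)/(9*k**3 + 9*k**2 - 4).
So A=-2 and B=1, with C=k**3 + k**2 - 4/9.
Need (-2)·f(k+1) − (1)·f(k) = k**3 + k**2 - 4/9.
d = 3 from the (0,0,3) case.
A polynomial solution: f(k) = -k*(3*k**2 - 3*k - 2)/9.
Then R = B(k−1)f/C = -k*(3*k**2 - 3*k - 2)/(9*k**3 + 9*k**2 - 4), so s_k = R(k)·t_k = (-2)**k*k*(-3*k**2 + 3*k + 2).
Check: Δs_k = (-2)**k*(9*k**3 + 9*k**2 - 4). ✓
Evaluate s at k=6 and k=1: -33792 and -4; difference -33788.

Σ = -33788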